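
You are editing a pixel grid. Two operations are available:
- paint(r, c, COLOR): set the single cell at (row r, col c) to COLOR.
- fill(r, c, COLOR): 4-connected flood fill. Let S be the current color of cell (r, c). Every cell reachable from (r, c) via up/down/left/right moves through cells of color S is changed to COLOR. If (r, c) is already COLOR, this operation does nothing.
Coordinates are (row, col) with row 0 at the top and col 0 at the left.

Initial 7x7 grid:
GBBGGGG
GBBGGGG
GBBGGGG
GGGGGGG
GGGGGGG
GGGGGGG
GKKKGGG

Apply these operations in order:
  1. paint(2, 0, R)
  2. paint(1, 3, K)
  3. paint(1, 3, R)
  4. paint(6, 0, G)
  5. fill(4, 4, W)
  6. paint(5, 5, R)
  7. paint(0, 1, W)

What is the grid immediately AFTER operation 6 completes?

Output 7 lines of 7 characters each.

Answer: GBBWWWW
GBBRWWW
RBBWWWW
WWWWWWW
WWWWWWW
WWWWWRW
WKKKWWW

Derivation:
After op 1 paint(2,0,R):
GBBGGGG
GBBGGGG
RBBGGGG
GGGGGGG
GGGGGGG
GGGGGGG
GKKKGGG
After op 2 paint(1,3,K):
GBBGGGG
GBBKGGG
RBBGGGG
GGGGGGG
GGGGGGG
GGGGGGG
GKKKGGG
After op 3 paint(1,3,R):
GBBGGGG
GBBRGGG
RBBGGGG
GGGGGGG
GGGGGGG
GGGGGGG
GKKKGGG
After op 4 paint(6,0,G):
GBBGGGG
GBBRGGG
RBBGGGG
GGGGGGG
GGGGGGG
GGGGGGG
GKKKGGG
After op 5 fill(4,4,W) [36 cells changed]:
GBBWWWW
GBBRWWW
RBBWWWW
WWWWWWW
WWWWWWW
WWWWWWW
WKKKWWW
After op 6 paint(5,5,R):
GBBWWWW
GBBRWWW
RBBWWWW
WWWWWWW
WWWWWWW
WWWWWRW
WKKKWWW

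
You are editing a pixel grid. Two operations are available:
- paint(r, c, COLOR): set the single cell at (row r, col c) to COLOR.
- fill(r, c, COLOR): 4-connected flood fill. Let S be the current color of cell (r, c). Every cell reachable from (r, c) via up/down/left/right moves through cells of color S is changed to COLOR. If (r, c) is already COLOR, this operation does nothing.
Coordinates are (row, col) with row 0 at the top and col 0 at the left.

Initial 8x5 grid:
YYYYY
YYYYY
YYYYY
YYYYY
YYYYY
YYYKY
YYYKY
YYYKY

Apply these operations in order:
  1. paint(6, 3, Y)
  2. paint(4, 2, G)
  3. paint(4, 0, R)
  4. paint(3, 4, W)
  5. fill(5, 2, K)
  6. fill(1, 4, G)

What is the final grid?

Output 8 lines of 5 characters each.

Answer: GGGGG
GGGGG
GGGGG
GGGGW
RGGGG
GGGGG
GGGGG
GGGGG

Derivation:
After op 1 paint(6,3,Y):
YYYYY
YYYYY
YYYYY
YYYYY
YYYYY
YYYKY
YYYYY
YYYKY
After op 2 paint(4,2,G):
YYYYY
YYYYY
YYYYY
YYYYY
YYGYY
YYYKY
YYYYY
YYYKY
After op 3 paint(4,0,R):
YYYYY
YYYYY
YYYYY
YYYYY
RYGYY
YYYKY
YYYYY
YYYKY
After op 4 paint(3,4,W):
YYYYY
YYYYY
YYYYY
YYYYW
RYGYY
YYYKY
YYYYY
YYYKY
After op 5 fill(5,2,K) [35 cells changed]:
KKKKK
KKKKK
KKKKK
KKKKW
RKGKK
KKKKK
KKKKK
KKKKK
After op 6 fill(1,4,G) [37 cells changed]:
GGGGG
GGGGG
GGGGG
GGGGW
RGGGG
GGGGG
GGGGG
GGGGG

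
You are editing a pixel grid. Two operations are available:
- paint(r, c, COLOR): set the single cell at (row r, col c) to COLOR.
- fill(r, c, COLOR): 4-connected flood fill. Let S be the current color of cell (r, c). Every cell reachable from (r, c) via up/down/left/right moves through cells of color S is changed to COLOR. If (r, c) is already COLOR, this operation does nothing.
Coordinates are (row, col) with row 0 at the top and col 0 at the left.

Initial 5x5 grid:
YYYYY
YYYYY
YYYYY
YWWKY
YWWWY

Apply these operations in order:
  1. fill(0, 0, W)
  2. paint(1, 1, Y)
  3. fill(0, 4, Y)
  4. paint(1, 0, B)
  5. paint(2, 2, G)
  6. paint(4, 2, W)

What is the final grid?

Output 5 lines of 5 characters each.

After op 1 fill(0,0,W) [19 cells changed]:
WWWWW
WWWWW
WWWWW
WWWKW
WWWWW
After op 2 paint(1,1,Y):
WWWWW
WYWWW
WWWWW
WWWKW
WWWWW
After op 3 fill(0,4,Y) [23 cells changed]:
YYYYY
YYYYY
YYYYY
YYYKY
YYYYY
After op 4 paint(1,0,B):
YYYYY
BYYYY
YYYYY
YYYKY
YYYYY
After op 5 paint(2,2,G):
YYYYY
BYYYY
YYGYY
YYYKY
YYYYY
After op 6 paint(4,2,W):
YYYYY
BYYYY
YYGYY
YYYKY
YYWYY

Answer: YYYYY
BYYYY
YYGYY
YYYKY
YYWYY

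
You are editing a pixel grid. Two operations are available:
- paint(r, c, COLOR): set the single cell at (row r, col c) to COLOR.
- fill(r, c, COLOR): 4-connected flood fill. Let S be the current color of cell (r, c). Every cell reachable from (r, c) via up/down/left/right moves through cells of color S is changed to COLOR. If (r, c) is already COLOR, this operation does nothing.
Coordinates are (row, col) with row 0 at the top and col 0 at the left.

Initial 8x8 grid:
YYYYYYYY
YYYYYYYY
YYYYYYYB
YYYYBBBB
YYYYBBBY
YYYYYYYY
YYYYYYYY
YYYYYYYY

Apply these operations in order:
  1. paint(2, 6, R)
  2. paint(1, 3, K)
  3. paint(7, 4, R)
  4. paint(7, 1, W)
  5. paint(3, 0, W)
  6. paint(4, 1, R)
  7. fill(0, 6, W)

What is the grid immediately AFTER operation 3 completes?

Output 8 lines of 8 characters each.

Answer: YYYYYYYY
YYYKYYYY
YYYYYYRB
YYYYBBBB
YYYYBBBY
YYYYYYYY
YYYYYYYY
YYYYRYYY

Derivation:
After op 1 paint(2,6,R):
YYYYYYYY
YYYYYYYY
YYYYYYRB
YYYYBBBB
YYYYBBBY
YYYYYYYY
YYYYYYYY
YYYYYYYY
After op 2 paint(1,3,K):
YYYYYYYY
YYYKYYYY
YYYYYYRB
YYYYBBBB
YYYYBBBY
YYYYYYYY
YYYYYYYY
YYYYYYYY
After op 3 paint(7,4,R):
YYYYYYYY
YYYKYYYY
YYYYYYRB
YYYYBBBB
YYYYBBBY
YYYYYYYY
YYYYYYYY
YYYYRYYY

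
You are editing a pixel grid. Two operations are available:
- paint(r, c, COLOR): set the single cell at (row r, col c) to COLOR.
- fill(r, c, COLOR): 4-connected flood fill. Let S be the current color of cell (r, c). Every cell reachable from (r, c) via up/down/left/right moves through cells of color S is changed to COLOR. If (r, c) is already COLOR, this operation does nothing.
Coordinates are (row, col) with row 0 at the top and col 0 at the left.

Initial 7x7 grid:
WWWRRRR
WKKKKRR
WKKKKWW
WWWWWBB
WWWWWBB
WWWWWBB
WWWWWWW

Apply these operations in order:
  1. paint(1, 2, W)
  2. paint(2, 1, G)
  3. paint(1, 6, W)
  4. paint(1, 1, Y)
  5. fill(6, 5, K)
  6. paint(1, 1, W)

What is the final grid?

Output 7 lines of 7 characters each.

Answer: KKKRRRR
KWKKKRW
KGKKKWW
KKKKKBB
KKKKKBB
KKKKKBB
KKKKKKK

Derivation:
After op 1 paint(1,2,W):
WWWRRRR
WKWKKRR
WKKKKWW
WWWWWBB
WWWWWBB
WWWWWBB
WWWWWWW
After op 2 paint(2,1,G):
WWWRRRR
WKWKKRR
WGKKKWW
WWWWWBB
WWWWWBB
WWWWWBB
WWWWWWW
After op 3 paint(1,6,W):
WWWRRRR
WKWKKRW
WGKKKWW
WWWWWBB
WWWWWBB
WWWWWBB
WWWWWWW
After op 4 paint(1,1,Y):
WWWRRRR
WYWKKRW
WGKKKWW
WWWWWBB
WWWWWBB
WWWWWBB
WWWWWWW
After op 5 fill(6,5,K) [28 cells changed]:
KKKRRRR
KYKKKRW
KGKKKWW
KKKKKBB
KKKKKBB
KKKKKBB
KKKKKKK
After op 6 paint(1,1,W):
KKKRRRR
KWKKKRW
KGKKKWW
KKKKKBB
KKKKKBB
KKKKKBB
KKKKKKK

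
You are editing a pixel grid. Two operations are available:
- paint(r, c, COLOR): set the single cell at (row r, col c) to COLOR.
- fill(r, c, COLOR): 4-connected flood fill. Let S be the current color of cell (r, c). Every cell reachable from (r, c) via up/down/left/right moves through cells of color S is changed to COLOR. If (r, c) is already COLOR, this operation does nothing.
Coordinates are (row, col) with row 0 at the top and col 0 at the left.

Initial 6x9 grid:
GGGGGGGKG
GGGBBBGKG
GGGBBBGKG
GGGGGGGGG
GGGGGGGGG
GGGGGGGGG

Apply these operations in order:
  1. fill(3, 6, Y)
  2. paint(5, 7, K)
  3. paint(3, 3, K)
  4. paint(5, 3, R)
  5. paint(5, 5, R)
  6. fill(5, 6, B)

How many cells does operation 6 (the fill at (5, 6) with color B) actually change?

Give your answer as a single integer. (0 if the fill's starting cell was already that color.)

Answer: 41

Derivation:
After op 1 fill(3,6,Y) [45 cells changed]:
YYYYYYYKY
YYYBBBYKY
YYYBBBYKY
YYYYYYYYY
YYYYYYYYY
YYYYYYYYY
After op 2 paint(5,7,K):
YYYYYYYKY
YYYBBBYKY
YYYBBBYKY
YYYYYYYYY
YYYYYYYYY
YYYYYYYKY
After op 3 paint(3,3,K):
YYYYYYYKY
YYYBBBYKY
YYYBBBYKY
YYYKYYYYY
YYYYYYYYY
YYYYYYYKY
After op 4 paint(5,3,R):
YYYYYYYKY
YYYBBBYKY
YYYBBBYKY
YYYKYYYYY
YYYYYYYYY
YYYRYYYKY
After op 5 paint(5,5,R):
YYYYYYYKY
YYYBBBYKY
YYYBBBYKY
YYYKYYYYY
YYYYYYYYY
YYYRYRYKY
After op 6 fill(5,6,B) [41 cells changed]:
BBBBBBBKB
BBBBBBBKB
BBBBBBBKB
BBBKBBBBB
BBBBBBBBB
BBBRBRBKB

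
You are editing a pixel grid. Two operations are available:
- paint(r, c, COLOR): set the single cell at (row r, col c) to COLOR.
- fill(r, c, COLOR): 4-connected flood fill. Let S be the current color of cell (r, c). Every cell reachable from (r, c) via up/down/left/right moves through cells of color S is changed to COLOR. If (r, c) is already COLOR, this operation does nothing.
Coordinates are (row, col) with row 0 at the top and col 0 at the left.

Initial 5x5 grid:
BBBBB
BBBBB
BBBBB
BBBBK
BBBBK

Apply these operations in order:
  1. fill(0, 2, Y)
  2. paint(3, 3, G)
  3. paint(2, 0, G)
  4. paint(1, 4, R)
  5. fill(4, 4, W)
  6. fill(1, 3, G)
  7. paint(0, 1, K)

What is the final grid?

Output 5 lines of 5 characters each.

Answer: GKGGG
GGGGR
GGGGG
GGGGW
GGGGW

Derivation:
After op 1 fill(0,2,Y) [23 cells changed]:
YYYYY
YYYYY
YYYYY
YYYYK
YYYYK
After op 2 paint(3,3,G):
YYYYY
YYYYY
YYYYY
YYYGK
YYYYK
After op 3 paint(2,0,G):
YYYYY
YYYYY
GYYYY
YYYGK
YYYYK
After op 4 paint(1,4,R):
YYYYY
YYYYR
GYYYY
YYYGK
YYYYK
After op 5 fill(4,4,W) [2 cells changed]:
YYYYY
YYYYR
GYYYY
YYYGW
YYYYW
After op 6 fill(1,3,G) [20 cells changed]:
GGGGG
GGGGR
GGGGG
GGGGW
GGGGW
After op 7 paint(0,1,K):
GKGGG
GGGGR
GGGGG
GGGGW
GGGGW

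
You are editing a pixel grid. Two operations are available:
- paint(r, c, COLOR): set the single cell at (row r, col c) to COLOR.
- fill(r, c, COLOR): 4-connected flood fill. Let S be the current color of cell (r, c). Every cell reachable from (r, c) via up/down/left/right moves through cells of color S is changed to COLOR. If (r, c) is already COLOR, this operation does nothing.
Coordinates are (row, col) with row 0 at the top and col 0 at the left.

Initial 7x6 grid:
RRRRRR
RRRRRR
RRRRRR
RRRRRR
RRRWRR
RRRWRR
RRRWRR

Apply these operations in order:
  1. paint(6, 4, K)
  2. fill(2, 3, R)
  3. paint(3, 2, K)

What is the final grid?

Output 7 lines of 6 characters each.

Answer: RRRRRR
RRRRRR
RRRRRR
RRKRRR
RRRWRR
RRRWRR
RRRWKR

Derivation:
After op 1 paint(6,4,K):
RRRRRR
RRRRRR
RRRRRR
RRRRRR
RRRWRR
RRRWRR
RRRWKR
After op 2 fill(2,3,R) [0 cells changed]:
RRRRRR
RRRRRR
RRRRRR
RRRRRR
RRRWRR
RRRWRR
RRRWKR
After op 3 paint(3,2,K):
RRRRRR
RRRRRR
RRRRRR
RRKRRR
RRRWRR
RRRWRR
RRRWKR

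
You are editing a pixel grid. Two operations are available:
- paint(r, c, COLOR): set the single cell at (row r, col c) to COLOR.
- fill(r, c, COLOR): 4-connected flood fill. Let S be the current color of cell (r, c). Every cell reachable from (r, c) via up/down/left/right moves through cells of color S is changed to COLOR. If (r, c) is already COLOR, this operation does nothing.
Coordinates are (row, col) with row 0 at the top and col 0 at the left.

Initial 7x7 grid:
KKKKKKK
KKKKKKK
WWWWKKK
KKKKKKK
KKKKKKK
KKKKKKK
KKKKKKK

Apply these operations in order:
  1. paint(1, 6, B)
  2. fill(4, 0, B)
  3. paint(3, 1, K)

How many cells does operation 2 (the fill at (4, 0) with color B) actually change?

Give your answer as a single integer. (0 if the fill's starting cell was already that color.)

After op 1 paint(1,6,B):
KKKKKKK
KKKKKKB
WWWWKKK
KKKKKKK
KKKKKKK
KKKKKKK
KKKKKKK
After op 2 fill(4,0,B) [44 cells changed]:
BBBBBBB
BBBBBBB
WWWWBBB
BBBBBBB
BBBBBBB
BBBBBBB
BBBBBBB

Answer: 44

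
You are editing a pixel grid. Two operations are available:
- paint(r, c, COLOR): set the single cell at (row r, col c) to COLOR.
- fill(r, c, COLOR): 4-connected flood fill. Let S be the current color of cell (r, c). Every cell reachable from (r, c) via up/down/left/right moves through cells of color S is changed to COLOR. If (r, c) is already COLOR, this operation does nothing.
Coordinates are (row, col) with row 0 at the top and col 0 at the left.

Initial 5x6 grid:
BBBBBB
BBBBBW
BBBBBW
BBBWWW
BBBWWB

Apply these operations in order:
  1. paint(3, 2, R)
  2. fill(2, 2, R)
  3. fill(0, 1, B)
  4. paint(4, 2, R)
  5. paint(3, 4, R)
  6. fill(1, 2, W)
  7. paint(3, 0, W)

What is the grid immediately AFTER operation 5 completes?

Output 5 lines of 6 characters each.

After op 1 paint(3,2,R):
BBBBBB
BBBBBW
BBBBBW
BBRWWW
BBBWWB
After op 2 fill(2,2,R) [21 cells changed]:
RRRRRR
RRRRRW
RRRRRW
RRRWWW
RRRWWB
After op 3 fill(0,1,B) [22 cells changed]:
BBBBBB
BBBBBW
BBBBBW
BBBWWW
BBBWWB
After op 4 paint(4,2,R):
BBBBBB
BBBBBW
BBBBBW
BBBWWW
BBRWWB
After op 5 paint(3,4,R):
BBBBBB
BBBBBW
BBBBBW
BBBWRW
BBRWWB

Answer: BBBBBB
BBBBBW
BBBBBW
BBBWRW
BBRWWB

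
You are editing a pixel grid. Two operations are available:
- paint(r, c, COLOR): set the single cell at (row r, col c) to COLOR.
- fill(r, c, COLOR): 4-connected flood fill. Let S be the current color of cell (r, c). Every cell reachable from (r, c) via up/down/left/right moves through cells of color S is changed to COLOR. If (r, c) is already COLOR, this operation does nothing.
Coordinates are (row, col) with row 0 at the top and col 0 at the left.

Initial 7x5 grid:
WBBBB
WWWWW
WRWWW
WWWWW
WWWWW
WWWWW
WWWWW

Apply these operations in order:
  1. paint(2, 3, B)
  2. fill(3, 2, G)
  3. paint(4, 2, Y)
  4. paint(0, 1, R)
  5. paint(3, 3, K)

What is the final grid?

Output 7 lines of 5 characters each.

After op 1 paint(2,3,B):
WBBBB
WWWWW
WRWBW
WWWWW
WWWWW
WWWWW
WWWWW
After op 2 fill(3,2,G) [29 cells changed]:
GBBBB
GGGGG
GRGBG
GGGGG
GGGGG
GGGGG
GGGGG
After op 3 paint(4,2,Y):
GBBBB
GGGGG
GRGBG
GGGGG
GGYGG
GGGGG
GGGGG
After op 4 paint(0,1,R):
GRBBB
GGGGG
GRGBG
GGGGG
GGYGG
GGGGG
GGGGG
After op 5 paint(3,3,K):
GRBBB
GGGGG
GRGBG
GGGKG
GGYGG
GGGGG
GGGGG

Answer: GRBBB
GGGGG
GRGBG
GGGKG
GGYGG
GGGGG
GGGGG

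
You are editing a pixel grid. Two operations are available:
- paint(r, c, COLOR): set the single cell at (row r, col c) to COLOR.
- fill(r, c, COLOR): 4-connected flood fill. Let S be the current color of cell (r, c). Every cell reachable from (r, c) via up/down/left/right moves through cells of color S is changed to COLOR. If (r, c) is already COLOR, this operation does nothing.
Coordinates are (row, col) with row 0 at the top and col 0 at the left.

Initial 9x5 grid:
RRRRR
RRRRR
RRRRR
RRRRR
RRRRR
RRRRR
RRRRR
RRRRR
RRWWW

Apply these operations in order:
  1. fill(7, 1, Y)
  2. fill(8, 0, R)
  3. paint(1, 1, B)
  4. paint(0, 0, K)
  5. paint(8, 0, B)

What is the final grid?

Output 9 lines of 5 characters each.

After op 1 fill(7,1,Y) [42 cells changed]:
YYYYY
YYYYY
YYYYY
YYYYY
YYYYY
YYYYY
YYYYY
YYYYY
YYWWW
After op 2 fill(8,0,R) [42 cells changed]:
RRRRR
RRRRR
RRRRR
RRRRR
RRRRR
RRRRR
RRRRR
RRRRR
RRWWW
After op 3 paint(1,1,B):
RRRRR
RBRRR
RRRRR
RRRRR
RRRRR
RRRRR
RRRRR
RRRRR
RRWWW
After op 4 paint(0,0,K):
KRRRR
RBRRR
RRRRR
RRRRR
RRRRR
RRRRR
RRRRR
RRRRR
RRWWW
After op 5 paint(8,0,B):
KRRRR
RBRRR
RRRRR
RRRRR
RRRRR
RRRRR
RRRRR
RRRRR
BRWWW

Answer: KRRRR
RBRRR
RRRRR
RRRRR
RRRRR
RRRRR
RRRRR
RRRRR
BRWWW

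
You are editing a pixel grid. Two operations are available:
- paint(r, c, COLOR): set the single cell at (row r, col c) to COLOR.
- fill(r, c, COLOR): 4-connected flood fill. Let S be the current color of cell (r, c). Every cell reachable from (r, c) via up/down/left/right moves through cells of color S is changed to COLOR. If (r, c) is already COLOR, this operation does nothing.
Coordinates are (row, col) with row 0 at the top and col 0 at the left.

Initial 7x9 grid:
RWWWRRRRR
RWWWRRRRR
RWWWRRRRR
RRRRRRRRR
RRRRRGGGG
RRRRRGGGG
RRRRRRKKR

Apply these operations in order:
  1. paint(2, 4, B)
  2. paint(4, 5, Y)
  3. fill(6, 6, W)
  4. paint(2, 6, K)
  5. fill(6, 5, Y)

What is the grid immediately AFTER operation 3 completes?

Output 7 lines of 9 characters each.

Answer: RWWWRRRRR
RWWWRRRRR
RWWWBRRRR
RRRRRRRRR
RRRRRYGGG
RRRRRGGGG
RRRRRRWWR

Derivation:
After op 1 paint(2,4,B):
RWWWRRRRR
RWWWRRRRR
RWWWBRRRR
RRRRRRRRR
RRRRRGGGG
RRRRRGGGG
RRRRRRKKR
After op 2 paint(4,5,Y):
RWWWRRRRR
RWWWRRRRR
RWWWBRRRR
RRRRRRRRR
RRRRRYGGG
RRRRRGGGG
RRRRRRKKR
After op 3 fill(6,6,W) [2 cells changed]:
RWWWRRRRR
RWWWRRRRR
RWWWBRRRR
RRRRRRRRR
RRRRRYGGG
RRRRRGGGG
RRRRRRWWR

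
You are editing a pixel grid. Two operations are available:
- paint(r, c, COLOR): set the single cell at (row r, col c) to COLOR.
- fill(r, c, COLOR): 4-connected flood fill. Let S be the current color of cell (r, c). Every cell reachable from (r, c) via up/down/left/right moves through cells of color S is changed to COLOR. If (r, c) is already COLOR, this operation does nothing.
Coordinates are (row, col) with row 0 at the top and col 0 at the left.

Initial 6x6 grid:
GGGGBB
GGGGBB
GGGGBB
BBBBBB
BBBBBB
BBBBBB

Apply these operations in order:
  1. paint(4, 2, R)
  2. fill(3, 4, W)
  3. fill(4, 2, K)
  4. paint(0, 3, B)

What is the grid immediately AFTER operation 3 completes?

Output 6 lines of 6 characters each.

After op 1 paint(4,2,R):
GGGGBB
GGGGBB
GGGGBB
BBBBBB
BBRBBB
BBBBBB
After op 2 fill(3,4,W) [23 cells changed]:
GGGGWW
GGGGWW
GGGGWW
WWWWWW
WWRWWW
WWWWWW
After op 3 fill(4,2,K) [1 cells changed]:
GGGGWW
GGGGWW
GGGGWW
WWWWWW
WWKWWW
WWWWWW

Answer: GGGGWW
GGGGWW
GGGGWW
WWWWWW
WWKWWW
WWWWWW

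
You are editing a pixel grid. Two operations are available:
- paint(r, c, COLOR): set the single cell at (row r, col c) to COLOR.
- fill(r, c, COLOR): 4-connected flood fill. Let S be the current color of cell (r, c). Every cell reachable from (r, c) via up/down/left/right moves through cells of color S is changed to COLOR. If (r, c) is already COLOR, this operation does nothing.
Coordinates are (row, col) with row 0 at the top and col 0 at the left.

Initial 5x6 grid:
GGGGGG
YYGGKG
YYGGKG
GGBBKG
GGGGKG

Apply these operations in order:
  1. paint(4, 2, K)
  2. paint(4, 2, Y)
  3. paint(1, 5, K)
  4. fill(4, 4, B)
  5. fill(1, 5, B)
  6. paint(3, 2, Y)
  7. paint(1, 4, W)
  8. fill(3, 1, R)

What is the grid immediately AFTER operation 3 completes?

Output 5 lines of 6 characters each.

Answer: GGGGGG
YYGGKK
YYGGKG
GGBBKG
GGYGKG

Derivation:
After op 1 paint(4,2,K):
GGGGGG
YYGGKG
YYGGKG
GGBBKG
GGKGKG
After op 2 paint(4,2,Y):
GGGGGG
YYGGKG
YYGGKG
GGBBKG
GGYGKG
After op 3 paint(1,5,K):
GGGGGG
YYGGKK
YYGGKG
GGBBKG
GGYGKG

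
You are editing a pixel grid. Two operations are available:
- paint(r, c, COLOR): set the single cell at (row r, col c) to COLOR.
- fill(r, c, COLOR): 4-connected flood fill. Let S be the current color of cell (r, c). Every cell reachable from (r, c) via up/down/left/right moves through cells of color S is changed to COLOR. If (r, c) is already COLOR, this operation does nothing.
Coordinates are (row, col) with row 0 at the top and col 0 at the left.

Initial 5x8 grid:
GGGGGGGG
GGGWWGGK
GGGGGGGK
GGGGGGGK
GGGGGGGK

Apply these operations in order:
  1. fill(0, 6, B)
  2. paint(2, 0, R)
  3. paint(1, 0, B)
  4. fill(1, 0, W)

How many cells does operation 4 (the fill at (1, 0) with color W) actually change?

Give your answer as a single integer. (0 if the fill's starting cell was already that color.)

Answer: 33

Derivation:
After op 1 fill(0,6,B) [34 cells changed]:
BBBBBBBB
BBBWWBBK
BBBBBBBK
BBBBBBBK
BBBBBBBK
After op 2 paint(2,0,R):
BBBBBBBB
BBBWWBBK
RBBBBBBK
BBBBBBBK
BBBBBBBK
After op 3 paint(1,0,B):
BBBBBBBB
BBBWWBBK
RBBBBBBK
BBBBBBBK
BBBBBBBK
After op 4 fill(1,0,W) [33 cells changed]:
WWWWWWWW
WWWWWWWK
RWWWWWWK
WWWWWWWK
WWWWWWWK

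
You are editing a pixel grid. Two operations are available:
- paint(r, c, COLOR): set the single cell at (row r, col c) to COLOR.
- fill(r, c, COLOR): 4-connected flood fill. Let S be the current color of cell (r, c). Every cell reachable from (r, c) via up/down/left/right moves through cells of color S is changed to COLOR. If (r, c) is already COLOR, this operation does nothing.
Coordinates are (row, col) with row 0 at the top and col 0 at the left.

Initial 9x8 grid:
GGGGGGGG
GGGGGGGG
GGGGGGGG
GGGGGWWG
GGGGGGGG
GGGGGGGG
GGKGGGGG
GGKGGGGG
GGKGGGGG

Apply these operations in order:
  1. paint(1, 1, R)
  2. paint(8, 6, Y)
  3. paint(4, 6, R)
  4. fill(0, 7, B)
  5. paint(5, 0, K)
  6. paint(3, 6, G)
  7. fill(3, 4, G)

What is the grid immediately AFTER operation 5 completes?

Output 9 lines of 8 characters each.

After op 1 paint(1,1,R):
GGGGGGGG
GRGGGGGG
GGGGGGGG
GGGGGWWG
GGGGGGGG
GGGGGGGG
GGKGGGGG
GGKGGGGG
GGKGGGGG
After op 2 paint(8,6,Y):
GGGGGGGG
GRGGGGGG
GGGGGGGG
GGGGGWWG
GGGGGGGG
GGGGGGGG
GGKGGGGG
GGKGGGGG
GGKGGGYG
After op 3 paint(4,6,R):
GGGGGGGG
GRGGGGGG
GGGGGGGG
GGGGGWWG
GGGGGGRG
GGGGGGGG
GGKGGGGG
GGKGGGGG
GGKGGGYG
After op 4 fill(0,7,B) [64 cells changed]:
BBBBBBBB
BRBBBBBB
BBBBBBBB
BBBBBWWB
BBBBBBRB
BBBBBBBB
BBKBBBBB
BBKBBBBB
BBKBBBYB
After op 5 paint(5,0,K):
BBBBBBBB
BRBBBBBB
BBBBBBBB
BBBBBWWB
BBBBBBRB
KBBBBBBB
BBKBBBBB
BBKBBBBB
BBKBBBYB

Answer: BBBBBBBB
BRBBBBBB
BBBBBBBB
BBBBBWWB
BBBBBBRB
KBBBBBBB
BBKBBBBB
BBKBBBBB
BBKBBBYB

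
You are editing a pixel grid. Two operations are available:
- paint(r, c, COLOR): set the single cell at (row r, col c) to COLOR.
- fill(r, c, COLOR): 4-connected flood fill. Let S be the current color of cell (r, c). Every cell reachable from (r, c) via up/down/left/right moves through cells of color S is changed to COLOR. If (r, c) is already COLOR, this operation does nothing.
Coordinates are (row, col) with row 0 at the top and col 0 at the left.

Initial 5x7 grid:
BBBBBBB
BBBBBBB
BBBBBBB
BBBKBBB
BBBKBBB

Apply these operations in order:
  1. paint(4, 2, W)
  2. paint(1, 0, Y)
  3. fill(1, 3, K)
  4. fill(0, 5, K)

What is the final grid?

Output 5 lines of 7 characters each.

Answer: KKKKKKK
YKKKKKK
KKKKKKK
KKKKKKK
KKWKKKK

Derivation:
After op 1 paint(4,2,W):
BBBBBBB
BBBBBBB
BBBBBBB
BBBKBBB
BBWKBBB
After op 2 paint(1,0,Y):
BBBBBBB
YBBBBBB
BBBBBBB
BBBKBBB
BBWKBBB
After op 3 fill(1,3,K) [31 cells changed]:
KKKKKKK
YKKKKKK
KKKKKKK
KKKKKKK
KKWKKKK
After op 4 fill(0,5,K) [0 cells changed]:
KKKKKKK
YKKKKKK
KKKKKKK
KKKKKKK
KKWKKKK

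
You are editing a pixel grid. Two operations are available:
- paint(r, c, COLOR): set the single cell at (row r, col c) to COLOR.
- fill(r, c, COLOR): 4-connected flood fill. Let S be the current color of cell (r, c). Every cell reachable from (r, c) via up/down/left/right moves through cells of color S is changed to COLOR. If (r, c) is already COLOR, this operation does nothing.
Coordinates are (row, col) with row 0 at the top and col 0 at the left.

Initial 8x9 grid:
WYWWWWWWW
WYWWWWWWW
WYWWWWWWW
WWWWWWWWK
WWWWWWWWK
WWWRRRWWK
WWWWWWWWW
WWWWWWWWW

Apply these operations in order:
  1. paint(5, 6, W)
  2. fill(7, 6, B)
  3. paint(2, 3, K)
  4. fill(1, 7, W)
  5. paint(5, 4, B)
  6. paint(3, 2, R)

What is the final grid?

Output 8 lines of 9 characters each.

Answer: WYWWWWWWW
WYWWWWWWW
WYWKWWWWW
WWRWWWWWK
WWWWWWWWK
WWWRBRWWK
WWWWWWWWW
WWWWWWWWW

Derivation:
After op 1 paint(5,6,W):
WYWWWWWWW
WYWWWWWWW
WYWWWWWWW
WWWWWWWWK
WWWWWWWWK
WWWRRRWWK
WWWWWWWWW
WWWWWWWWW
After op 2 fill(7,6,B) [63 cells changed]:
BYBBBBBBB
BYBBBBBBB
BYBBBBBBB
BBBBBBBBK
BBBBBBBBK
BBBRRRBBK
BBBBBBBBB
BBBBBBBBB
After op 3 paint(2,3,K):
BYBBBBBBB
BYBBBBBBB
BYBKBBBBB
BBBBBBBBK
BBBBBBBBK
BBBRRRBBK
BBBBBBBBB
BBBBBBBBB
After op 4 fill(1,7,W) [62 cells changed]:
WYWWWWWWW
WYWWWWWWW
WYWKWWWWW
WWWWWWWWK
WWWWWWWWK
WWWRRRWWK
WWWWWWWWW
WWWWWWWWW
After op 5 paint(5,4,B):
WYWWWWWWW
WYWWWWWWW
WYWKWWWWW
WWWWWWWWK
WWWWWWWWK
WWWRBRWWK
WWWWWWWWW
WWWWWWWWW
After op 6 paint(3,2,R):
WYWWWWWWW
WYWWWWWWW
WYWKWWWWW
WWRWWWWWK
WWWWWWWWK
WWWRBRWWK
WWWWWWWWW
WWWWWWWWW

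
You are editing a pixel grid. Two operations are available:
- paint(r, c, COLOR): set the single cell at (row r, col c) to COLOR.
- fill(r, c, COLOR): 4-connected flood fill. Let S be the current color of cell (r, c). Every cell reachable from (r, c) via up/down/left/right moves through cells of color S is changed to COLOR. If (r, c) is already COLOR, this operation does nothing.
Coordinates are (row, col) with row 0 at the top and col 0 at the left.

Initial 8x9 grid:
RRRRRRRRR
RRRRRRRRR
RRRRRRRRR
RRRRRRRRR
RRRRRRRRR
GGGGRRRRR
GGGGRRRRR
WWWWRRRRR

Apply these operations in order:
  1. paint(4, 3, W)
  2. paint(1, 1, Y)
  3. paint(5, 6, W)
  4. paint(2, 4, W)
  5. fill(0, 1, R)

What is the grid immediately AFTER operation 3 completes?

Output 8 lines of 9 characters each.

After op 1 paint(4,3,W):
RRRRRRRRR
RRRRRRRRR
RRRRRRRRR
RRRRRRRRR
RRRWRRRRR
GGGGRRRRR
GGGGRRRRR
WWWWRRRRR
After op 2 paint(1,1,Y):
RRRRRRRRR
RYRRRRRRR
RRRRRRRRR
RRRRRRRRR
RRRWRRRRR
GGGGRRRRR
GGGGRRRRR
WWWWRRRRR
After op 3 paint(5,6,W):
RRRRRRRRR
RYRRRRRRR
RRRRRRRRR
RRRRRRRRR
RRRWRRRRR
GGGGRRWRR
GGGGRRRRR
WWWWRRRRR

Answer: RRRRRRRRR
RYRRRRRRR
RRRRRRRRR
RRRRRRRRR
RRRWRRRRR
GGGGRRWRR
GGGGRRRRR
WWWWRRRRR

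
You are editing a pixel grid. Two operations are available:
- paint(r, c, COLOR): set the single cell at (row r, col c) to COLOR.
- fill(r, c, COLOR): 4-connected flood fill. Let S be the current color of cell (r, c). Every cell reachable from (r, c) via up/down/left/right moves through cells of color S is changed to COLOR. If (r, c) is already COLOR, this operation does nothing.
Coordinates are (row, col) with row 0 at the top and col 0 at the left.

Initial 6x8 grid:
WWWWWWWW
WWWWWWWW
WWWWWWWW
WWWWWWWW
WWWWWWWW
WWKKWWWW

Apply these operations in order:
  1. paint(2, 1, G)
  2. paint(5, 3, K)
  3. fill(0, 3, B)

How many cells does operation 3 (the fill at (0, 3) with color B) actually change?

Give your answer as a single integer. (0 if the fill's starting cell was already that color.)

After op 1 paint(2,1,G):
WWWWWWWW
WWWWWWWW
WGWWWWWW
WWWWWWWW
WWWWWWWW
WWKKWWWW
After op 2 paint(5,3,K):
WWWWWWWW
WWWWWWWW
WGWWWWWW
WWWWWWWW
WWWWWWWW
WWKKWWWW
After op 3 fill(0,3,B) [45 cells changed]:
BBBBBBBB
BBBBBBBB
BGBBBBBB
BBBBBBBB
BBBBBBBB
BBKKBBBB

Answer: 45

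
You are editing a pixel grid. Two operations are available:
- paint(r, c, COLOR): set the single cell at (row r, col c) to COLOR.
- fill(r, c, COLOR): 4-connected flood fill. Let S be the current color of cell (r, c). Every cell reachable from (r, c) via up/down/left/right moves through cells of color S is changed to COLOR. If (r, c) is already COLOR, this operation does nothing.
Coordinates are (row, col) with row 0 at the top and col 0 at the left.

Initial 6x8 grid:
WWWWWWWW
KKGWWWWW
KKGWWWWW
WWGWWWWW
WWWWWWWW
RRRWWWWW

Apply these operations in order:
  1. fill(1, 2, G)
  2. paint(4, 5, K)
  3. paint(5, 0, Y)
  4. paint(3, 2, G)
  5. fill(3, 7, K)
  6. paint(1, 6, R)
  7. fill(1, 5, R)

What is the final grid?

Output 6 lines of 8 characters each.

After op 1 fill(1,2,G) [0 cells changed]:
WWWWWWWW
KKGWWWWW
KKGWWWWW
WWGWWWWW
WWWWWWWW
RRRWWWWW
After op 2 paint(4,5,K):
WWWWWWWW
KKGWWWWW
KKGWWWWW
WWGWWWWW
WWWWWKWW
RRRWWWWW
After op 3 paint(5,0,Y):
WWWWWWWW
KKGWWWWW
KKGWWWWW
WWGWWWWW
WWWWWKWW
YRRWWWWW
After op 4 paint(3,2,G):
WWWWWWWW
KKGWWWWW
KKGWWWWW
WWGWWWWW
WWWWWKWW
YRRWWWWW
After op 5 fill(3,7,K) [37 cells changed]:
KKKKKKKK
KKGKKKKK
KKGKKKKK
KKGKKKKK
KKKKKKKK
YRRKKKKK
After op 6 paint(1,6,R):
KKKKKKKK
KKGKKKRK
KKGKKKKK
KKGKKKKK
KKKKKKKK
YRRKKKKK
After op 7 fill(1,5,R) [41 cells changed]:
RRRRRRRR
RRGRRRRR
RRGRRRRR
RRGRRRRR
RRRRRRRR
YRRRRRRR

Answer: RRRRRRRR
RRGRRRRR
RRGRRRRR
RRGRRRRR
RRRRRRRR
YRRRRRRR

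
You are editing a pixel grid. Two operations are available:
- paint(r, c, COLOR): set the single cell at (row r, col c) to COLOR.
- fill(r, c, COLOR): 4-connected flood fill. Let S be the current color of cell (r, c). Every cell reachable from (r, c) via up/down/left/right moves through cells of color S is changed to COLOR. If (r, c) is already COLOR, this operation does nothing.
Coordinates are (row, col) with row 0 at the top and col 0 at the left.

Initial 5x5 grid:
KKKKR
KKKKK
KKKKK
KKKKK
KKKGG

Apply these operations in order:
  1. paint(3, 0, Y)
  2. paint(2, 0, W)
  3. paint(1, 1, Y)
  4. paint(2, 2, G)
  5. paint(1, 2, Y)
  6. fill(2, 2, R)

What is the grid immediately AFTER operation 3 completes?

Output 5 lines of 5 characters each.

After op 1 paint(3,0,Y):
KKKKR
KKKKK
KKKKK
YKKKK
KKKGG
After op 2 paint(2,0,W):
KKKKR
KKKKK
WKKKK
YKKKK
KKKGG
After op 3 paint(1,1,Y):
KKKKR
KYKKK
WKKKK
YKKKK
KKKGG

Answer: KKKKR
KYKKK
WKKKK
YKKKK
KKKGG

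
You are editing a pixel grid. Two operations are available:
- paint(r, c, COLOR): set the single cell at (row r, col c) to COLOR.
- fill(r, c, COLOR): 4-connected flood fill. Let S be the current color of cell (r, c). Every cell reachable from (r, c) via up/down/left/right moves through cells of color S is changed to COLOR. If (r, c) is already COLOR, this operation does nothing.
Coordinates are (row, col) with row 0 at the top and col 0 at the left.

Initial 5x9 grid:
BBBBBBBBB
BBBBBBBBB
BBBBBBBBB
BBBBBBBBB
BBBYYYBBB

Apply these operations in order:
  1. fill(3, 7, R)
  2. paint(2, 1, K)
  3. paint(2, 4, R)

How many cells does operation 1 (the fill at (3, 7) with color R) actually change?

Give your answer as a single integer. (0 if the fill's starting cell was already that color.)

Answer: 42

Derivation:
After op 1 fill(3,7,R) [42 cells changed]:
RRRRRRRRR
RRRRRRRRR
RRRRRRRRR
RRRRRRRRR
RRRYYYRRR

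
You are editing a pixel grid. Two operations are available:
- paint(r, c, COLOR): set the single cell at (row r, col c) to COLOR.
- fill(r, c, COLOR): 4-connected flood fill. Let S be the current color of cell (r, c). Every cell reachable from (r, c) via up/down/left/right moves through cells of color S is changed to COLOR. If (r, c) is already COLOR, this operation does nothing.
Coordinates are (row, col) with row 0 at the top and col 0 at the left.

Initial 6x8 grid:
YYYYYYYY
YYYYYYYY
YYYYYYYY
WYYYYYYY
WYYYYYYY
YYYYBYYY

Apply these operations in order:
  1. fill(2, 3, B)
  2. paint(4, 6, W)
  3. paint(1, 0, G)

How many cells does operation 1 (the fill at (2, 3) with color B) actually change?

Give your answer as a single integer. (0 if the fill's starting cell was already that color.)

After op 1 fill(2,3,B) [45 cells changed]:
BBBBBBBB
BBBBBBBB
BBBBBBBB
WBBBBBBB
WBBBBBBB
BBBBBBBB

Answer: 45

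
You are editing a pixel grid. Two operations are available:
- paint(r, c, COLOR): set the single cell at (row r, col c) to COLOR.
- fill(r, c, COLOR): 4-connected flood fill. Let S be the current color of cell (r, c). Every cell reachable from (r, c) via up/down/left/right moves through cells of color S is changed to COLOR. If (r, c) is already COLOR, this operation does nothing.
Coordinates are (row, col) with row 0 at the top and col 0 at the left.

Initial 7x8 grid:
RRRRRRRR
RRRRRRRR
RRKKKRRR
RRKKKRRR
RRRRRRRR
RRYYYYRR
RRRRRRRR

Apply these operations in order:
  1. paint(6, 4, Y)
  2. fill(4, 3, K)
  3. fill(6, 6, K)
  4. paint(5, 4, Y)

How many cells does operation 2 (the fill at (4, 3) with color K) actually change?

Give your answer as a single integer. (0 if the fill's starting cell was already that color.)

After op 1 paint(6,4,Y):
RRRRRRRR
RRRRRRRR
RRKKKRRR
RRKKKRRR
RRRRRRRR
RRYYYYRR
RRRRYRRR
After op 2 fill(4,3,K) [45 cells changed]:
KKKKKKKK
KKKKKKKK
KKKKKKKK
KKKKKKKK
KKKKKKKK
KKYYYYKK
KKKKYKKK

Answer: 45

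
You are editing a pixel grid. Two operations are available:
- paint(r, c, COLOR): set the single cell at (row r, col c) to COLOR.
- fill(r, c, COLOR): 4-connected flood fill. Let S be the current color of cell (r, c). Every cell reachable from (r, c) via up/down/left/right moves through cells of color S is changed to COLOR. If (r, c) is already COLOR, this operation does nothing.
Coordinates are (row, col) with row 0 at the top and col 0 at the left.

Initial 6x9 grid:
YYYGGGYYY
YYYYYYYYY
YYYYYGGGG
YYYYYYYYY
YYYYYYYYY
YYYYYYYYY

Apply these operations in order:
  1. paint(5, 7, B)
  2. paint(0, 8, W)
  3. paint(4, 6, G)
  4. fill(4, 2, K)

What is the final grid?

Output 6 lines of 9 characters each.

After op 1 paint(5,7,B):
YYYGGGYYY
YYYYYYYYY
YYYYYGGGG
YYYYYYYYY
YYYYYYYYY
YYYYYYYBY
After op 2 paint(0,8,W):
YYYGGGYYW
YYYYYYYYY
YYYYYGGGG
YYYYYYYYY
YYYYYYYYY
YYYYYYYBY
After op 3 paint(4,6,G):
YYYGGGYYW
YYYYYYYYY
YYYYYGGGG
YYYYYYYYY
YYYYYYGYY
YYYYYYYBY
After op 4 fill(4,2,K) [44 cells changed]:
KKKGGGKKW
KKKKKKKKK
KKKKKGGGG
KKKKKKKKK
KKKKKKGKK
KKKKKKKBK

Answer: KKKGGGKKW
KKKKKKKKK
KKKKKGGGG
KKKKKKKKK
KKKKKKGKK
KKKKKKKBK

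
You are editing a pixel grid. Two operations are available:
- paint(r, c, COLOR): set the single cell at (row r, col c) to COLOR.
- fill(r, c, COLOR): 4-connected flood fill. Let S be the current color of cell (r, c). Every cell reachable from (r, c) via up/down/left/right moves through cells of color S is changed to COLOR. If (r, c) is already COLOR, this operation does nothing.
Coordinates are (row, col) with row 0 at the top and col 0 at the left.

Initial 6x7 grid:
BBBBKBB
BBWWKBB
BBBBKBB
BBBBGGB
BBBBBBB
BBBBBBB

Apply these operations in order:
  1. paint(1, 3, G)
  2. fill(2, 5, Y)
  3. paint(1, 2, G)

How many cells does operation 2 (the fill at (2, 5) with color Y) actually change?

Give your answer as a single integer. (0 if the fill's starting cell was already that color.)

After op 1 paint(1,3,G):
BBBBKBB
BBWGKBB
BBBBKBB
BBBBGGB
BBBBBBB
BBBBBBB
After op 2 fill(2,5,Y) [35 cells changed]:
YYYYKYY
YYWGKYY
YYYYKYY
YYYYGGY
YYYYYYY
YYYYYYY

Answer: 35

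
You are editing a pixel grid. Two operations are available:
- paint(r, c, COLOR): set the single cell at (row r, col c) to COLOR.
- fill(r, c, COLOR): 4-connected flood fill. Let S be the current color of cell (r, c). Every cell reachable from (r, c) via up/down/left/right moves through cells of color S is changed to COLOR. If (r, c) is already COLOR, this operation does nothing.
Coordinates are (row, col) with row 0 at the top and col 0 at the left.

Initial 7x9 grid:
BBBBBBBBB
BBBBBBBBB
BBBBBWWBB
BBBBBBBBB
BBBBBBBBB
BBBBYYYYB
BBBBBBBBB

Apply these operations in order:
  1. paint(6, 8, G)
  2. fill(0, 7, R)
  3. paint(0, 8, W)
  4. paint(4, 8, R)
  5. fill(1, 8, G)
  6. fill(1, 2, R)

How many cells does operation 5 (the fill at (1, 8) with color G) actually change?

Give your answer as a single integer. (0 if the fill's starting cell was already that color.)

Answer: 55

Derivation:
After op 1 paint(6,8,G):
BBBBBBBBB
BBBBBBBBB
BBBBBWWBB
BBBBBBBBB
BBBBBBBBB
BBBBYYYYB
BBBBBBBBG
After op 2 fill(0,7,R) [56 cells changed]:
RRRRRRRRR
RRRRRRRRR
RRRRRWWRR
RRRRRRRRR
RRRRRRRRR
RRRRYYYYR
RRRRRRRRG
After op 3 paint(0,8,W):
RRRRRRRRW
RRRRRRRRR
RRRRRWWRR
RRRRRRRRR
RRRRRRRRR
RRRRYYYYR
RRRRRRRRG
After op 4 paint(4,8,R):
RRRRRRRRW
RRRRRRRRR
RRRRRWWRR
RRRRRRRRR
RRRRRRRRR
RRRRYYYYR
RRRRRRRRG
After op 5 fill(1,8,G) [55 cells changed]:
GGGGGGGGW
GGGGGGGGG
GGGGGWWGG
GGGGGGGGG
GGGGGGGGG
GGGGYYYYG
GGGGGGGGG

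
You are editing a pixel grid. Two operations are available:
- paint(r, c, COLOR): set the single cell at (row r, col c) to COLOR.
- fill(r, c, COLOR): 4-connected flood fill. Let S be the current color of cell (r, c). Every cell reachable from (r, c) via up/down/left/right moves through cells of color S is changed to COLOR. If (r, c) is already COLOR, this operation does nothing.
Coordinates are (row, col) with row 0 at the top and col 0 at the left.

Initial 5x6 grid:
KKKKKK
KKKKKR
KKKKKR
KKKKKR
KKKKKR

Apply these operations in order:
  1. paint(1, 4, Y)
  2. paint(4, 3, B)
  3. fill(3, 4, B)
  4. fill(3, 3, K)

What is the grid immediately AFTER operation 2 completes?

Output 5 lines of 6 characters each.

Answer: KKKKKK
KKKKYR
KKKKKR
KKKKKR
KKKBKR

Derivation:
After op 1 paint(1,4,Y):
KKKKKK
KKKKYR
KKKKKR
KKKKKR
KKKKKR
After op 2 paint(4,3,B):
KKKKKK
KKKKYR
KKKKKR
KKKKKR
KKKBKR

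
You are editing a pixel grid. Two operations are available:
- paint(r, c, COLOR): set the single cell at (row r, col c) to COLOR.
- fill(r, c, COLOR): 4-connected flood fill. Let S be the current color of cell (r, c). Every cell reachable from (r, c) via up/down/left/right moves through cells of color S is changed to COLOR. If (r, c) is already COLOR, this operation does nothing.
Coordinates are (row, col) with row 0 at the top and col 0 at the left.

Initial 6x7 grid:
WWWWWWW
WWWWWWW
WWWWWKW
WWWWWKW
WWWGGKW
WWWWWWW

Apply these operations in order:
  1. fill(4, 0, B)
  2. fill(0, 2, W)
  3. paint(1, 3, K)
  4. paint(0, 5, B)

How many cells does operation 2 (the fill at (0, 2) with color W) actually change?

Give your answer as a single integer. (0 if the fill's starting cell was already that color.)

After op 1 fill(4,0,B) [37 cells changed]:
BBBBBBB
BBBBBBB
BBBBBKB
BBBBBKB
BBBGGKB
BBBBBBB
After op 2 fill(0,2,W) [37 cells changed]:
WWWWWWW
WWWWWWW
WWWWWKW
WWWWWKW
WWWGGKW
WWWWWWW

Answer: 37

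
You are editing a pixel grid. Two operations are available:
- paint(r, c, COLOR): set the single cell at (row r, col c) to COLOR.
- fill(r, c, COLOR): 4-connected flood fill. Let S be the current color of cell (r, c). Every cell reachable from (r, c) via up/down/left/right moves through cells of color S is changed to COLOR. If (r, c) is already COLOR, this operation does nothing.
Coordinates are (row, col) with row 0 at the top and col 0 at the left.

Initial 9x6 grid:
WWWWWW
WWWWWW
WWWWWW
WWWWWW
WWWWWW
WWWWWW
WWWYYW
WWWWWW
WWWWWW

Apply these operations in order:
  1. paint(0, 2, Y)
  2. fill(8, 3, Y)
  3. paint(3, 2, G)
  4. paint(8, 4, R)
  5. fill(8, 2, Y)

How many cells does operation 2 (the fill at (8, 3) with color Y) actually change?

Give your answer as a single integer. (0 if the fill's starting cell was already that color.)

Answer: 51

Derivation:
After op 1 paint(0,2,Y):
WWYWWW
WWWWWW
WWWWWW
WWWWWW
WWWWWW
WWWWWW
WWWYYW
WWWWWW
WWWWWW
After op 2 fill(8,3,Y) [51 cells changed]:
YYYYYY
YYYYYY
YYYYYY
YYYYYY
YYYYYY
YYYYYY
YYYYYY
YYYYYY
YYYYYY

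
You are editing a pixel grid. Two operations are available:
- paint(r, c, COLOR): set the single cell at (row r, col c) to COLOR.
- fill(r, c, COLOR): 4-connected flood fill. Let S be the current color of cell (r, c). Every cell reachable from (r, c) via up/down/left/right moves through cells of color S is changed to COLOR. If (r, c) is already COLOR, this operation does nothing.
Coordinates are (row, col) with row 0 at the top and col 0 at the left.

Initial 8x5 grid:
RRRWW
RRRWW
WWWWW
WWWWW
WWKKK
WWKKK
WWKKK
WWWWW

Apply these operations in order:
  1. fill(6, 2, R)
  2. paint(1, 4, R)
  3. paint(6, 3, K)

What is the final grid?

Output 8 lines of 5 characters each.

Answer: RRRWW
RRRWR
WWWWW
WWWWW
WWRRR
WWRRR
WWRKR
WWWWW

Derivation:
After op 1 fill(6,2,R) [9 cells changed]:
RRRWW
RRRWW
WWWWW
WWWWW
WWRRR
WWRRR
WWRRR
WWWWW
After op 2 paint(1,4,R):
RRRWW
RRRWR
WWWWW
WWWWW
WWRRR
WWRRR
WWRRR
WWWWW
After op 3 paint(6,3,K):
RRRWW
RRRWR
WWWWW
WWWWW
WWRRR
WWRRR
WWRKR
WWWWW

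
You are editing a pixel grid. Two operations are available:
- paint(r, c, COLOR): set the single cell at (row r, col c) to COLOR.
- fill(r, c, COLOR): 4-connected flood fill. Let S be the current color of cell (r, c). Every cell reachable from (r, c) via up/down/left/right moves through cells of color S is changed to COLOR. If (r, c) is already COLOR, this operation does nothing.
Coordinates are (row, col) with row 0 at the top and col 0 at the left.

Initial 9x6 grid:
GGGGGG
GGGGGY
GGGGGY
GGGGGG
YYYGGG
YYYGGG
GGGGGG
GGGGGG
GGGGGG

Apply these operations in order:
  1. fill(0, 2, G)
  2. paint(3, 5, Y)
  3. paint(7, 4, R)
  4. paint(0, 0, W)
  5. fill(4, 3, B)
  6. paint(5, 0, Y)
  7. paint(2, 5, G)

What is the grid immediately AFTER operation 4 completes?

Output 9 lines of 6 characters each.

Answer: WGGGGG
GGGGGY
GGGGGY
GGGGGY
YYYGGG
YYYGGG
GGGGGG
GGGGRG
GGGGGG

Derivation:
After op 1 fill(0,2,G) [0 cells changed]:
GGGGGG
GGGGGY
GGGGGY
GGGGGG
YYYGGG
YYYGGG
GGGGGG
GGGGGG
GGGGGG
After op 2 paint(3,5,Y):
GGGGGG
GGGGGY
GGGGGY
GGGGGY
YYYGGG
YYYGGG
GGGGGG
GGGGGG
GGGGGG
After op 3 paint(7,4,R):
GGGGGG
GGGGGY
GGGGGY
GGGGGY
YYYGGG
YYYGGG
GGGGGG
GGGGRG
GGGGGG
After op 4 paint(0,0,W):
WGGGGG
GGGGGY
GGGGGY
GGGGGY
YYYGGG
YYYGGG
GGGGGG
GGGGRG
GGGGGG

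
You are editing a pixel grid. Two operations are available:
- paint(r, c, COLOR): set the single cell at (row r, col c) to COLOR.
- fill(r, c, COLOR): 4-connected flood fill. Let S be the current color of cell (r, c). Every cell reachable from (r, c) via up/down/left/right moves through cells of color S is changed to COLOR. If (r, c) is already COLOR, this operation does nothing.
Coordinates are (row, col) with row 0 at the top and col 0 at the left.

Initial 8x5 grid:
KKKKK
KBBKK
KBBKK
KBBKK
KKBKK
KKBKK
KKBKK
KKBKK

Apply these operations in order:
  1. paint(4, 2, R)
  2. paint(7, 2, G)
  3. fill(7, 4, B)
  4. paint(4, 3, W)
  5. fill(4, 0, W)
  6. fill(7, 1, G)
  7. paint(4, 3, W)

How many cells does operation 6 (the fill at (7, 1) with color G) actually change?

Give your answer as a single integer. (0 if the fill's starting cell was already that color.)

After op 1 paint(4,2,R):
KKKKK
KBBKK
KBBKK
KBBKK
KKRKK
KKBKK
KKBKK
KKBKK
After op 2 paint(7,2,G):
KKKKK
KBBKK
KBBKK
KBBKK
KKRKK
KKBKK
KKBKK
KKGKK
After op 3 fill(7,4,B) [30 cells changed]:
BBBBB
BBBBB
BBBBB
BBBBB
BBRBB
BBBBB
BBBBB
BBGBB
After op 4 paint(4,3,W):
BBBBB
BBBBB
BBBBB
BBBBB
BBRWB
BBBBB
BBBBB
BBGBB
After op 5 fill(4,0,W) [37 cells changed]:
WWWWW
WWWWW
WWWWW
WWWWW
WWRWW
WWWWW
WWWWW
WWGWW
After op 6 fill(7,1,G) [38 cells changed]:
GGGGG
GGGGG
GGGGG
GGGGG
GGRGG
GGGGG
GGGGG
GGGGG

Answer: 38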